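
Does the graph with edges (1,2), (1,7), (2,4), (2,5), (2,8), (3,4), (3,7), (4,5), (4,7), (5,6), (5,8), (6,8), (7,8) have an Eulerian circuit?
Yes (the graph is connected and all 8 vertices have even degree)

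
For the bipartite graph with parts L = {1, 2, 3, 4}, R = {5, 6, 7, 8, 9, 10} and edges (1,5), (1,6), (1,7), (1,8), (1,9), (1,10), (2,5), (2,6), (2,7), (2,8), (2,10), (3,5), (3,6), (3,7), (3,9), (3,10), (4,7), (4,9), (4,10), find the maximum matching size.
4 (matching: (1,10), (2,8), (3,9), (4,7); upper bound min(|L|,|R|) = min(4,6) = 4)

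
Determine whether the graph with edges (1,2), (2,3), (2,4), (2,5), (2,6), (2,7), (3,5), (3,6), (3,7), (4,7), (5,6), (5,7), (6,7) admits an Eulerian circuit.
No (2 vertices have odd degree: {1, 7}; Eulerian circuit requires 0)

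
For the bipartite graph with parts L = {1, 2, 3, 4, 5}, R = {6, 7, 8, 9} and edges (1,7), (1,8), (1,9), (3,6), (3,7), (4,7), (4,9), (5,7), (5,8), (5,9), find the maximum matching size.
4 (matching: (1,9), (3,6), (4,7), (5,8); upper bound min(|L|,|R|) = min(5,4) = 4)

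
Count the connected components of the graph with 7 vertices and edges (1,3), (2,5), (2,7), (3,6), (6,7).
2 (components: {1, 2, 3, 5, 6, 7}, {4})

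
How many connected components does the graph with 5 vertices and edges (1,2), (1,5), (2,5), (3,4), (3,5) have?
1 (components: {1, 2, 3, 4, 5})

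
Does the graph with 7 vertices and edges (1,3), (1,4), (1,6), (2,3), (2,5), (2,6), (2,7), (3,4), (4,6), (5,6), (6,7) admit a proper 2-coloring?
No (odd cycle of length 3: 4 -> 1 -> 6 -> 4)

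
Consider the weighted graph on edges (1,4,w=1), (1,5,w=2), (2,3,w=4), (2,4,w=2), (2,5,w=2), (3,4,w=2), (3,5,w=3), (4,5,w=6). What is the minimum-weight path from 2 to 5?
2 (path: 2 -> 5; weights 2 = 2)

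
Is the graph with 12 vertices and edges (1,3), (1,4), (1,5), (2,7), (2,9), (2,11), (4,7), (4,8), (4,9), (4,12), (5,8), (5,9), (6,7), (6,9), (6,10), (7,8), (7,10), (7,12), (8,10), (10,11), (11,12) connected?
Yes (BFS from 1 visits [1, 3, 4, 5, 7, 8, 9, 12, 2, 6, 10, 11] — all 12 vertices reached)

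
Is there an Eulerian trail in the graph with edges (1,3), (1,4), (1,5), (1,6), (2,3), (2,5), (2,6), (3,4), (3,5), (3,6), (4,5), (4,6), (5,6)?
No (4 vertices have odd degree: {2, 3, 5, 6}; Eulerian path requires 0 or 2)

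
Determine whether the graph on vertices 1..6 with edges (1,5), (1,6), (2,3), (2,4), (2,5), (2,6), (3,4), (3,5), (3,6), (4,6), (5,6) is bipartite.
No (odd cycle of length 3: 6 -> 1 -> 5 -> 6)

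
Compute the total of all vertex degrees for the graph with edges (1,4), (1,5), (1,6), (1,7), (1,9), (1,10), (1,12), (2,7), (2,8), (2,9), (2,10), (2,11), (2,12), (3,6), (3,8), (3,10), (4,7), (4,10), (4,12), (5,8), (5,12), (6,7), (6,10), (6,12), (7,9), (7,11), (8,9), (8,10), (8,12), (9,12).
60 (handshake: sum of degrees = 2|E| = 2 x 30 = 60)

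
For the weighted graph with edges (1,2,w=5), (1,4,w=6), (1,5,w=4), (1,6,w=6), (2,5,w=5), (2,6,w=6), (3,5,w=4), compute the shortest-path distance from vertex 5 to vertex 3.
4 (path: 5 -> 3; weights 4 = 4)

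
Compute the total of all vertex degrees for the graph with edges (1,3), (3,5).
4 (handshake: sum of degrees = 2|E| = 2 x 2 = 4)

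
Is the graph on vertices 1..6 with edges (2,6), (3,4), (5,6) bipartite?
Yes. Partition: {1, 2, 3, 5}, {4, 6}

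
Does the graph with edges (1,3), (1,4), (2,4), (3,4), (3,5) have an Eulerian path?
No (4 vertices have odd degree: {2, 3, 4, 5}; Eulerian path requires 0 or 2)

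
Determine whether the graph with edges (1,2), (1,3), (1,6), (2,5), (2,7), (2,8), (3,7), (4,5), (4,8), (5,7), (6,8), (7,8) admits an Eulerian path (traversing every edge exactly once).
Yes (the graph is connected and exactly 2 vertices have odd degree: {1, 5}; any Eulerian path must start and end at those)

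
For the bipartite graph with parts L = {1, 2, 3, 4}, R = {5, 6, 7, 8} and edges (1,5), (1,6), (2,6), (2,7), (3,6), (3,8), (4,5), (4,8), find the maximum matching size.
4 (matching: (1,6), (2,7), (3,8), (4,5); upper bound min(|L|,|R|) = min(4,4) = 4)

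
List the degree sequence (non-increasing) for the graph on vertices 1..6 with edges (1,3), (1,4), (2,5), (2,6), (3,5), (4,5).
[3, 2, 2, 2, 2, 1] (degrees: deg(1)=2, deg(2)=2, deg(3)=2, deg(4)=2, deg(5)=3, deg(6)=1)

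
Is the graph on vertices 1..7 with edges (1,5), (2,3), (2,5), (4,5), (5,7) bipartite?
Yes. Partition: {1, 2, 4, 6, 7}, {3, 5}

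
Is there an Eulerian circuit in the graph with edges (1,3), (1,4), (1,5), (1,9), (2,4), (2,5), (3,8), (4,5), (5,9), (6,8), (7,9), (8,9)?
No (4 vertices have odd degree: {4, 6, 7, 8}; Eulerian circuit requires 0)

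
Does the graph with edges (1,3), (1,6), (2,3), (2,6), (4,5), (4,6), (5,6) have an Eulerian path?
Yes — and in fact it has an Eulerian circuit (the graph is connected and all 6 vertices have even degree)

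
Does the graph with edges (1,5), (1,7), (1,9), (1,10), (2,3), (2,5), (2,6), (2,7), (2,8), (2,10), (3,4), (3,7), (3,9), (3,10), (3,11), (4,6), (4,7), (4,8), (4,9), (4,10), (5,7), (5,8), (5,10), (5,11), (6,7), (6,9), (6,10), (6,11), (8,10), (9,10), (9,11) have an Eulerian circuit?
Yes (the graph is connected and all 11 vertices have even degree)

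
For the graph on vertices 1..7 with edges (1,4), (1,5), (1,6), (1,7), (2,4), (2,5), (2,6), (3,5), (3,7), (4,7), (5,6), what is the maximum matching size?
3 (matching: (1,5), (2,6), (4,7); upper bound floor(n/2) = floor(7/2) = 3)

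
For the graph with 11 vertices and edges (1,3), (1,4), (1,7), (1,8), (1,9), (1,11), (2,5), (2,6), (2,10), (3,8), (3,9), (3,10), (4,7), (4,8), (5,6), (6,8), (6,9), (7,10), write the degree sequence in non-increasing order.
[6, 4, 4, 4, 3, 3, 3, 3, 3, 2, 1] (degrees: deg(1)=6, deg(2)=3, deg(3)=4, deg(4)=3, deg(5)=2, deg(6)=4, deg(7)=3, deg(8)=4, deg(9)=3, deg(10)=3, deg(11)=1)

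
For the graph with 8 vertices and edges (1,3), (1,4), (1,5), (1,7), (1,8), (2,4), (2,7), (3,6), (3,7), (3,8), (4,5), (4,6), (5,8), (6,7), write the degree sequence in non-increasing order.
[5, 4, 4, 4, 3, 3, 3, 2] (degrees: deg(1)=5, deg(2)=2, deg(3)=4, deg(4)=4, deg(5)=3, deg(6)=3, deg(7)=4, deg(8)=3)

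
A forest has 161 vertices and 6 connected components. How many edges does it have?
155 (Each of the 6 component trees on V_i vertices has V_i - 1 edges; summing gives V - C = 161 - 6 = 155)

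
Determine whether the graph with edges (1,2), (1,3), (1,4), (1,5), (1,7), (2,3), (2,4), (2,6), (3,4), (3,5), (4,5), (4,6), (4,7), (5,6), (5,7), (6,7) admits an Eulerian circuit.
No (2 vertices have odd degree: {1, 5}; Eulerian circuit requires 0)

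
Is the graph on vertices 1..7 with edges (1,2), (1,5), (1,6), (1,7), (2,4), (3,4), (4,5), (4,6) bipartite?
Yes. Partition: {1, 4}, {2, 3, 5, 6, 7}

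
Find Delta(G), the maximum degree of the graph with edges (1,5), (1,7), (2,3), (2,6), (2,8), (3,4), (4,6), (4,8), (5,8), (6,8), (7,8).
5 (attained at vertex 8)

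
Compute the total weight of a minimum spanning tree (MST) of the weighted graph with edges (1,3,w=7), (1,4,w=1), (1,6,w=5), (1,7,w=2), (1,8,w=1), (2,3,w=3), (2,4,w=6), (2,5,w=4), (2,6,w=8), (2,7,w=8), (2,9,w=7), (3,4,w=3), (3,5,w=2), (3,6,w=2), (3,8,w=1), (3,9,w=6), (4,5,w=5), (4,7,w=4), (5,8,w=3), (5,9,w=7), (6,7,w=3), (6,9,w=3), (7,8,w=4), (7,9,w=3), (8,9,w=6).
15 (MST edges: (1,4,w=1), (1,7,w=2), (1,8,w=1), (2,3,w=3), (3,5,w=2), (3,6,w=2), (3,8,w=1), (6,9,w=3); sum of weights 1 + 2 + 1 + 3 + 2 + 2 + 1 + 3 = 15)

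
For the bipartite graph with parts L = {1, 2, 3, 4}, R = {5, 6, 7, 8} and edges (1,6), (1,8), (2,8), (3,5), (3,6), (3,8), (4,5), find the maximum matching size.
3 (matching: (1,8), (3,6), (4,5); upper bound min(|L|,|R|) = min(4,4) = 4)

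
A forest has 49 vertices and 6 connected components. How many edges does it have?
43 (Each of the 6 component trees on V_i vertices has V_i - 1 edges; summing gives V - C = 49 - 6 = 43)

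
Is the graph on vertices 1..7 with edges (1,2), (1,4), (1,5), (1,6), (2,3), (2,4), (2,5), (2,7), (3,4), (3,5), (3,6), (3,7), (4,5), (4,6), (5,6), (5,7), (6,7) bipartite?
No (odd cycle of length 3: 6 -> 1 -> 4 -> 6)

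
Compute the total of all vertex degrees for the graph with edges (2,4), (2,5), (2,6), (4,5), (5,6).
10 (handshake: sum of degrees = 2|E| = 2 x 5 = 10)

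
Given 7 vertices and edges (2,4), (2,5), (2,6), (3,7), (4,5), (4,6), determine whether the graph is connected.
No, it has 3 components: {1}, {2, 4, 5, 6}, {3, 7}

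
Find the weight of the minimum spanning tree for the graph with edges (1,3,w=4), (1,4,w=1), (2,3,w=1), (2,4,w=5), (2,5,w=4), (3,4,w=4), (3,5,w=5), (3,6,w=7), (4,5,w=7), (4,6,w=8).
17 (MST edges: (1,3,w=4), (1,4,w=1), (2,3,w=1), (2,5,w=4), (3,6,w=7); sum of weights 4 + 1 + 1 + 4 + 7 = 17)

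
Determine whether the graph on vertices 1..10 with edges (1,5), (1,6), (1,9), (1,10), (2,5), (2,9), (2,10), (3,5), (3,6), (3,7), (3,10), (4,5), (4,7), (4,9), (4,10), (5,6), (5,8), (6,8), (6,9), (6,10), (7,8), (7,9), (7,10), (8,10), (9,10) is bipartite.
No (odd cycle of length 3: 9 -> 1 -> 10 -> 9)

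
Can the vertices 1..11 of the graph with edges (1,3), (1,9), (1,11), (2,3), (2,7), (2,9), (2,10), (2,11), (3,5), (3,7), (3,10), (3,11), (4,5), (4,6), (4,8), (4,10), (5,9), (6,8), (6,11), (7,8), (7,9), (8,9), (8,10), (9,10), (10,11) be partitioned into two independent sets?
No (odd cycle of length 3: 3 -> 1 -> 11 -> 3)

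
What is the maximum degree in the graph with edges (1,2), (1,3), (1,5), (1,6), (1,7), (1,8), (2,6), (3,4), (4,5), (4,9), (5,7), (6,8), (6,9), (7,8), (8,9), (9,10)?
6 (attained at vertex 1)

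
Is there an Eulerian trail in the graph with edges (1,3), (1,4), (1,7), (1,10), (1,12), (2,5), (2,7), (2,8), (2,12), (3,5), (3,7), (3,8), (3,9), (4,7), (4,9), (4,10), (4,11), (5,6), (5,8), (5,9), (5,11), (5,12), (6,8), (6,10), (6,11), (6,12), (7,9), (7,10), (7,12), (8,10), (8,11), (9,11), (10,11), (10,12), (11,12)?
No (10 vertices have odd degree: {1, 3, 4, 5, 6, 7, 9, 10, 11, 12}; Eulerian path requires 0 or 2)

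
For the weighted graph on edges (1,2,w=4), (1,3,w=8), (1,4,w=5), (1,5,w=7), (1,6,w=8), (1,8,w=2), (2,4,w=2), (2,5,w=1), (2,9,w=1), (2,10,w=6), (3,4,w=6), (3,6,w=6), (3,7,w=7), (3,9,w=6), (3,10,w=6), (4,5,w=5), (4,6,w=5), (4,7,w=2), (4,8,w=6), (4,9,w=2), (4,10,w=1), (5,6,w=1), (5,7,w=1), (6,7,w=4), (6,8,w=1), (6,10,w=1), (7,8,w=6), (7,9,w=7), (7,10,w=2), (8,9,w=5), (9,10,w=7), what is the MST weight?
15 (MST edges: (1,8,w=2), (2,5,w=1), (2,9,w=1), (3,9,w=6), (4,10,w=1), (5,6,w=1), (5,7,w=1), (6,8,w=1), (6,10,w=1); sum of weights 2 + 1 + 1 + 6 + 1 + 1 + 1 + 1 + 1 = 15)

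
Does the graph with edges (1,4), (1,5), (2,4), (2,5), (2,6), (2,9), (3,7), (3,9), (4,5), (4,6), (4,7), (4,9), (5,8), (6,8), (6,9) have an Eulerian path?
Yes — and in fact it has an Eulerian circuit (the graph is connected and all 9 vertices have even degree)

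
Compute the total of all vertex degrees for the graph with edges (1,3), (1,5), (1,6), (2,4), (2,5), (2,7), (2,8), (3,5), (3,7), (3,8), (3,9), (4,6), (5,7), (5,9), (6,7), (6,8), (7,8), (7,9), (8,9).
38 (handshake: sum of degrees = 2|E| = 2 x 19 = 38)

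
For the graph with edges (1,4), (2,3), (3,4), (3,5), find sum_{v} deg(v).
8 (handshake: sum of degrees = 2|E| = 2 x 4 = 8)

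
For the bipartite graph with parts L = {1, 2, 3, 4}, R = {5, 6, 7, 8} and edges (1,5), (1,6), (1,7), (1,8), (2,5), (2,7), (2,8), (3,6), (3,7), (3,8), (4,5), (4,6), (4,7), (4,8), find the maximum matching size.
4 (matching: (1,8), (2,7), (3,6), (4,5); upper bound min(|L|,|R|) = min(4,4) = 4)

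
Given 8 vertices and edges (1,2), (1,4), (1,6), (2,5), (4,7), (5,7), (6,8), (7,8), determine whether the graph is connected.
No, it has 2 components: {1, 2, 4, 5, 6, 7, 8}, {3}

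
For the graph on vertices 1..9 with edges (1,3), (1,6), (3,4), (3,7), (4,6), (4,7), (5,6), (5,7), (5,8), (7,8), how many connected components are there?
3 (components: {1, 3, 4, 5, 6, 7, 8}, {2}, {9})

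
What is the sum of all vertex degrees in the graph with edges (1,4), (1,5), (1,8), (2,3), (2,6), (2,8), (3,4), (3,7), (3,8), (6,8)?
20 (handshake: sum of degrees = 2|E| = 2 x 10 = 20)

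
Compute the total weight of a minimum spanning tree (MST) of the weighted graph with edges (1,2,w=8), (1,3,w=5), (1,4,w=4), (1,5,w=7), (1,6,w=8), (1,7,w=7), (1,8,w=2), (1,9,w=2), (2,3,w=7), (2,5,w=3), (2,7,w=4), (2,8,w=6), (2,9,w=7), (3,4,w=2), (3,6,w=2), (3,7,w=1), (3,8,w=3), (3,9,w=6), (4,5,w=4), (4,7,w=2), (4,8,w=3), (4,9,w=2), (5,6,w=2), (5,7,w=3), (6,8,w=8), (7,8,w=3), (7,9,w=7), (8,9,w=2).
16 (MST edges: (1,8,w=2), (1,9,w=2), (2,5,w=3), (3,4,w=2), (3,6,w=2), (3,7,w=1), (4,9,w=2), (5,6,w=2); sum of weights 2 + 2 + 3 + 2 + 2 + 1 + 2 + 2 = 16)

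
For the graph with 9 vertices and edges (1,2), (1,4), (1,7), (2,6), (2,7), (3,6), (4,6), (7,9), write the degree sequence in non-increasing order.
[3, 3, 3, 3, 2, 1, 1, 0, 0] (degrees: deg(1)=3, deg(2)=3, deg(3)=1, deg(4)=2, deg(5)=0, deg(6)=3, deg(7)=3, deg(8)=0, deg(9)=1)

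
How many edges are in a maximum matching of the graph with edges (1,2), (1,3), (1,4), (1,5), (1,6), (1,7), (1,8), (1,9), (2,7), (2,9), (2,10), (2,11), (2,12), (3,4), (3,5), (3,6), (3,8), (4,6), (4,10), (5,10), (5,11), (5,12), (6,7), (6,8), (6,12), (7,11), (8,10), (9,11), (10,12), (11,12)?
6 (matching: (1,9), (2,11), (3,8), (4,10), (5,12), (6,7); upper bound floor(n/2) = floor(12/2) = 6)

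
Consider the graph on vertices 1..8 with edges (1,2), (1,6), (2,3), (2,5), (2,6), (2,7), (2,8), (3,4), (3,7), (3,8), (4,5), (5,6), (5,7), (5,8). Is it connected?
Yes (BFS from 1 visits [1, 2, 6, 3, 5, 7, 8, 4] — all 8 vertices reached)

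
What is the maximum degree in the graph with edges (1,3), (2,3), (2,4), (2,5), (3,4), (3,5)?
4 (attained at vertex 3)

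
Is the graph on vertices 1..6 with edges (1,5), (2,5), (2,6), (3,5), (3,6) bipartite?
Yes. Partition: {1, 2, 3, 4}, {5, 6}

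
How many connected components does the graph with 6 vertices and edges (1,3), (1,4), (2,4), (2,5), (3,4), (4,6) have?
1 (components: {1, 2, 3, 4, 5, 6})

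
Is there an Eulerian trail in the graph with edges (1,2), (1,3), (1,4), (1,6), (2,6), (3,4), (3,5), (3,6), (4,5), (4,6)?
Yes — and in fact it has an Eulerian circuit (the graph is connected and all 6 vertices have even degree)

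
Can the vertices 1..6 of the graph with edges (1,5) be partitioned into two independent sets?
Yes. Partition: {1, 2, 3, 4, 6}, {5}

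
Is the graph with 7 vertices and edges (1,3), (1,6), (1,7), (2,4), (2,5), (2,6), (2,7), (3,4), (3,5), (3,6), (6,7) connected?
Yes (BFS from 1 visits [1, 3, 6, 7, 4, 5, 2] — all 7 vertices reached)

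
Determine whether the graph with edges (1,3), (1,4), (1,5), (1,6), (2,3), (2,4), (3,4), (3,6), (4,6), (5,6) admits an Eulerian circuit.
Yes (the graph is connected and all 6 vertices have even degree)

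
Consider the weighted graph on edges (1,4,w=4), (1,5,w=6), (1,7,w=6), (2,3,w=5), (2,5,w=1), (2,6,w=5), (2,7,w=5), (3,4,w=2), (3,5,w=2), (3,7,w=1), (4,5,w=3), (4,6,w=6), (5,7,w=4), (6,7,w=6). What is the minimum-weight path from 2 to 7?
4 (path: 2 -> 5 -> 3 -> 7; weights 1 + 2 + 1 = 4)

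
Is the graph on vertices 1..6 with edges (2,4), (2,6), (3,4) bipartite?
Yes. Partition: {1, 2, 3, 5}, {4, 6}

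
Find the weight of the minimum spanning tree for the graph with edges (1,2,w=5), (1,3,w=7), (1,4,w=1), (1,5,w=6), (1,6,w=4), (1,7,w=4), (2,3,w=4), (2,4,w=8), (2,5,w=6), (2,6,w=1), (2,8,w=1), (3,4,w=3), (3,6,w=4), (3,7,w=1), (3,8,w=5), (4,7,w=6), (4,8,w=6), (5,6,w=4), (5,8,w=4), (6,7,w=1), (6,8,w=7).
12 (MST edges: (1,4,w=1), (2,6,w=1), (2,8,w=1), (3,4,w=3), (3,7,w=1), (5,6,w=4), (6,7,w=1); sum of weights 1 + 1 + 1 + 3 + 1 + 4 + 1 = 12)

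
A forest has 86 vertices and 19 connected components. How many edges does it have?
67 (Each of the 19 component trees on V_i vertices has V_i - 1 edges; summing gives V - C = 86 - 19 = 67)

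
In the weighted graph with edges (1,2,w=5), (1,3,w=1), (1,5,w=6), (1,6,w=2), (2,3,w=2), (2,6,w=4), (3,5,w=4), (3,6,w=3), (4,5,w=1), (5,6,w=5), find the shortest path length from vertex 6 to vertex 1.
2 (path: 6 -> 1; weights 2 = 2)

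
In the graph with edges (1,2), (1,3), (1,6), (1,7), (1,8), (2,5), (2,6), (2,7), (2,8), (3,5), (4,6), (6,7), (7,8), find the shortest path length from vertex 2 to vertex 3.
2 (path: 2 -> 5 -> 3, 2 edges)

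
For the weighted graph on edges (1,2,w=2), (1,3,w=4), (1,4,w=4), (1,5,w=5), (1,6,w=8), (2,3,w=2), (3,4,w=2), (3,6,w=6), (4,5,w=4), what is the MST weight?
16 (MST edges: (1,2,w=2), (2,3,w=2), (3,4,w=2), (3,6,w=6), (4,5,w=4); sum of weights 2 + 2 + 2 + 6 + 4 = 16)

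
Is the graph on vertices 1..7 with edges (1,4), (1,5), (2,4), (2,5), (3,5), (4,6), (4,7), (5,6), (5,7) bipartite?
Yes. Partition: {1, 2, 3, 6, 7}, {4, 5}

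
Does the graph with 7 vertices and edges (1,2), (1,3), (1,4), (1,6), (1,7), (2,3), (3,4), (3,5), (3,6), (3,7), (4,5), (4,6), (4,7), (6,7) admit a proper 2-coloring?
No (odd cycle of length 3: 7 -> 1 -> 4 -> 7)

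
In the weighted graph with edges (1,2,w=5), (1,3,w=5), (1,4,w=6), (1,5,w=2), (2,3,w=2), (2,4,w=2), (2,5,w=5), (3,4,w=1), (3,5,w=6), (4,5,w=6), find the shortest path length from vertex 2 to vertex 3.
2 (path: 2 -> 3; weights 2 = 2)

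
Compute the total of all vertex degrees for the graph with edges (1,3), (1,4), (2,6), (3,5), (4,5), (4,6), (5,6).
14 (handshake: sum of degrees = 2|E| = 2 x 7 = 14)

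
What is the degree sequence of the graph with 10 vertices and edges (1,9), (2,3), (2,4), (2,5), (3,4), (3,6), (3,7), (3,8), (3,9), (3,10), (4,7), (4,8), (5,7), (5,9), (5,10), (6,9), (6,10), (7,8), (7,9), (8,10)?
[7, 5, 5, 4, 4, 4, 4, 3, 3, 1] (degrees: deg(1)=1, deg(2)=3, deg(3)=7, deg(4)=4, deg(5)=4, deg(6)=3, deg(7)=5, deg(8)=4, deg(9)=5, deg(10)=4)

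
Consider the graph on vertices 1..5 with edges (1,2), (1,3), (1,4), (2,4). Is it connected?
No, it has 2 components: {1, 2, 3, 4}, {5}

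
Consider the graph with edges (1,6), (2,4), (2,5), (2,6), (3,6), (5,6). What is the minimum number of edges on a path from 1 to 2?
2 (path: 1 -> 6 -> 2, 2 edges)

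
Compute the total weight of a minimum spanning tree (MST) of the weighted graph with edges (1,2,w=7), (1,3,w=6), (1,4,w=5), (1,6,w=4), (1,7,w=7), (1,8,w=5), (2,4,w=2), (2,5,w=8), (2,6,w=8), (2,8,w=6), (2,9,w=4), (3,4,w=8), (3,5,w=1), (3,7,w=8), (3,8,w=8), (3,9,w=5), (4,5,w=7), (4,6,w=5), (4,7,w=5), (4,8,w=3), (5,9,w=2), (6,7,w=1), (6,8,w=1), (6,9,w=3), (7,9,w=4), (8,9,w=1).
15 (MST edges: (1,6,w=4), (2,4,w=2), (3,5,w=1), (4,8,w=3), (5,9,w=2), (6,7,w=1), (6,8,w=1), (8,9,w=1); sum of weights 4 + 2 + 1 + 3 + 2 + 1 + 1 + 1 = 15)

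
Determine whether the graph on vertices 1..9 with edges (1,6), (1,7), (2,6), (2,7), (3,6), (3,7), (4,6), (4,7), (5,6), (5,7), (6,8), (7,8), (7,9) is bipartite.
Yes. Partition: {1, 2, 3, 4, 5, 8, 9}, {6, 7}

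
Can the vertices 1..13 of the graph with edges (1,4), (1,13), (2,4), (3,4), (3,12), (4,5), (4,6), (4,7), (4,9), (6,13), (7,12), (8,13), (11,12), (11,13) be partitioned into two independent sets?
Yes. Partition: {1, 2, 3, 5, 6, 7, 8, 9, 10, 11}, {4, 12, 13}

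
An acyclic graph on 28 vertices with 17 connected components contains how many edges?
11 (Each of the 17 component trees on V_i vertices has V_i - 1 edges; summing gives V - C = 28 - 17 = 11)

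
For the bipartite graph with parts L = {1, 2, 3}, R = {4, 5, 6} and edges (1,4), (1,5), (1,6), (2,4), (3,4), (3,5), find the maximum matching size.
3 (matching: (1,6), (2,4), (3,5); upper bound min(|L|,|R|) = min(3,3) = 3)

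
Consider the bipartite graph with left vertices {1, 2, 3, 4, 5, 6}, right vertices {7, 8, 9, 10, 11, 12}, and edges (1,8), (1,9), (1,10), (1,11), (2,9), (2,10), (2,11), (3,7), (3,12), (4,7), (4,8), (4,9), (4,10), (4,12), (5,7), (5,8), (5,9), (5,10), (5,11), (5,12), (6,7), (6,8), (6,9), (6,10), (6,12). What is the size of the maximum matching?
6 (matching: (1,11), (2,10), (3,12), (4,9), (5,8), (6,7); upper bound min(|L|,|R|) = min(6,6) = 6)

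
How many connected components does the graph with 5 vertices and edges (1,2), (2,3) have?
3 (components: {1, 2, 3}, {4}, {5})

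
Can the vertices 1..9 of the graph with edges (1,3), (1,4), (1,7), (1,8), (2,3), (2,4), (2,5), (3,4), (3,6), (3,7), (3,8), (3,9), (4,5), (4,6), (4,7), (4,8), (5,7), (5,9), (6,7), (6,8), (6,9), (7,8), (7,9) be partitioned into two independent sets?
No (odd cycle of length 3: 3 -> 1 -> 8 -> 3)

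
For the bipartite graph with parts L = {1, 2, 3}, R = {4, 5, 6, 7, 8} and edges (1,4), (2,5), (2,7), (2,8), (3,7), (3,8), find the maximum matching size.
3 (matching: (1,4), (2,8), (3,7); upper bound min(|L|,|R|) = min(3,5) = 3)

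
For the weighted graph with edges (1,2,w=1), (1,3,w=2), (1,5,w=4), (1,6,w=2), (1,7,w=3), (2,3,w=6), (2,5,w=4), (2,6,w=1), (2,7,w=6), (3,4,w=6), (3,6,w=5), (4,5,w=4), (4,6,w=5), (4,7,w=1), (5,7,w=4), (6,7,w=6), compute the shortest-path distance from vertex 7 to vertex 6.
5 (path: 7 -> 1 -> 6; weights 3 + 2 = 5)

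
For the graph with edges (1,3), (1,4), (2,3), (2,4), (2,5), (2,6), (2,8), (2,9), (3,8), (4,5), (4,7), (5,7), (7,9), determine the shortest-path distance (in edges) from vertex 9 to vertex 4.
2 (path: 9 -> 2 -> 4, 2 edges)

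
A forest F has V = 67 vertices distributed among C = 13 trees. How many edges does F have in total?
54 (Each of the 13 component trees on V_i vertices has V_i - 1 edges; summing gives V - C = 67 - 13 = 54)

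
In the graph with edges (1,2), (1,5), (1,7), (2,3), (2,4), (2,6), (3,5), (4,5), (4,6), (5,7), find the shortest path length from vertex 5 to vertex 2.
2 (path: 5 -> 3 -> 2, 2 edges)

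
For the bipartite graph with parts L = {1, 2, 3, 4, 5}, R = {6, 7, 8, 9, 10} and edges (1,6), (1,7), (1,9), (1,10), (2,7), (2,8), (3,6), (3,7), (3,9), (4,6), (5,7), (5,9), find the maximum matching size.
5 (matching: (1,10), (2,8), (3,9), (4,6), (5,7); upper bound min(|L|,|R|) = min(5,5) = 5)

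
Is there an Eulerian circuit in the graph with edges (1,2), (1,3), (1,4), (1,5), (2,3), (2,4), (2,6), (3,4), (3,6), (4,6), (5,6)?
Yes (the graph is connected and all 6 vertices have even degree)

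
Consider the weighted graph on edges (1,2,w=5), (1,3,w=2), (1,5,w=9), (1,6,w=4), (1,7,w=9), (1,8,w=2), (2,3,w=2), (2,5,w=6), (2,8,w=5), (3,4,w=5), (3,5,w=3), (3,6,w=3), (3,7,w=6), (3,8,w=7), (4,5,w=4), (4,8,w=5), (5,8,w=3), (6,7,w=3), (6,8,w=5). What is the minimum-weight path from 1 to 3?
2 (path: 1 -> 3; weights 2 = 2)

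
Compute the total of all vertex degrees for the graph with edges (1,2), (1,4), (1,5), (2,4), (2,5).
10 (handshake: sum of degrees = 2|E| = 2 x 5 = 10)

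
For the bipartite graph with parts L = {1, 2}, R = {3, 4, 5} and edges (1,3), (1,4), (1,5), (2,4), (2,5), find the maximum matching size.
2 (matching: (1,5), (2,4); upper bound min(|L|,|R|) = min(2,3) = 2)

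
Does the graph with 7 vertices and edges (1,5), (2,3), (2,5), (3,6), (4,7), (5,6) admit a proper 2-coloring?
Yes. Partition: {1, 2, 4, 6}, {3, 5, 7}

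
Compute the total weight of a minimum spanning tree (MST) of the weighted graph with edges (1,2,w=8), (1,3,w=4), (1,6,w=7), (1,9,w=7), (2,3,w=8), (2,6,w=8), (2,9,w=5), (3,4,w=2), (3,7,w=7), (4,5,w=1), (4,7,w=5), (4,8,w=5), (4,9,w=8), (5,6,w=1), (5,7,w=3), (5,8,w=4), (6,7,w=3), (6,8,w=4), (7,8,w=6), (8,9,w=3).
23 (MST edges: (1,3,w=4), (2,9,w=5), (3,4,w=2), (4,5,w=1), (5,6,w=1), (5,7,w=3), (5,8,w=4), (8,9,w=3); sum of weights 4 + 5 + 2 + 1 + 1 + 3 + 4 + 3 = 23)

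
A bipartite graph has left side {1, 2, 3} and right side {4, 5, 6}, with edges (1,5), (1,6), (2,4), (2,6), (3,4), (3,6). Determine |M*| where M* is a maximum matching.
3 (matching: (1,5), (2,6), (3,4); upper bound min(|L|,|R|) = min(3,3) = 3)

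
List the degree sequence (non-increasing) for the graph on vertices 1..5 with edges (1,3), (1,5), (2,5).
[2, 2, 1, 1, 0] (degrees: deg(1)=2, deg(2)=1, deg(3)=1, deg(4)=0, deg(5)=2)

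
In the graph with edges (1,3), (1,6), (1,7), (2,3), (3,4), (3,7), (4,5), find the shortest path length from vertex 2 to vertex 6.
3 (path: 2 -> 3 -> 1 -> 6, 3 edges)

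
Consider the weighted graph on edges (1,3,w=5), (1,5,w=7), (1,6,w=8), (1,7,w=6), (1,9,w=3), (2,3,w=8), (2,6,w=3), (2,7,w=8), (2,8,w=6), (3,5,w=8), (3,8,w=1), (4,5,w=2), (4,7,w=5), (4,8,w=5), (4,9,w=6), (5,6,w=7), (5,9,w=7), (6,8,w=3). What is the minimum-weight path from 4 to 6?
8 (path: 4 -> 8 -> 6; weights 5 + 3 = 8)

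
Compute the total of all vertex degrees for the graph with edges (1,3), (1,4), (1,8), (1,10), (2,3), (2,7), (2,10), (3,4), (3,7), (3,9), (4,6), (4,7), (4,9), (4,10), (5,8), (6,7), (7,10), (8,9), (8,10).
38 (handshake: sum of degrees = 2|E| = 2 x 19 = 38)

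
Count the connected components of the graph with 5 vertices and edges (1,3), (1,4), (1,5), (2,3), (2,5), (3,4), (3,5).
1 (components: {1, 2, 3, 4, 5})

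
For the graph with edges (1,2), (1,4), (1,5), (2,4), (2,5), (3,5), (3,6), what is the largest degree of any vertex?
3 (attained at vertices 1, 2, 5)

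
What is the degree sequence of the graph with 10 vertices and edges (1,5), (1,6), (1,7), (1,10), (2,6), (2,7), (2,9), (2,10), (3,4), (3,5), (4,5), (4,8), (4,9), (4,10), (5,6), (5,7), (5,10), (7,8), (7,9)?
[6, 5, 5, 4, 4, 4, 3, 3, 2, 2] (degrees: deg(1)=4, deg(2)=4, deg(3)=2, deg(4)=5, deg(5)=6, deg(6)=3, deg(7)=5, deg(8)=2, deg(9)=3, deg(10)=4)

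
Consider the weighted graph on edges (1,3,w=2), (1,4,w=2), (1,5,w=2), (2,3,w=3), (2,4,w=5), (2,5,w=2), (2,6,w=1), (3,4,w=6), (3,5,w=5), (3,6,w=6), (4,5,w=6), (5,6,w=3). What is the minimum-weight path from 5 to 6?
3 (path: 5 -> 6; weights 3 = 3)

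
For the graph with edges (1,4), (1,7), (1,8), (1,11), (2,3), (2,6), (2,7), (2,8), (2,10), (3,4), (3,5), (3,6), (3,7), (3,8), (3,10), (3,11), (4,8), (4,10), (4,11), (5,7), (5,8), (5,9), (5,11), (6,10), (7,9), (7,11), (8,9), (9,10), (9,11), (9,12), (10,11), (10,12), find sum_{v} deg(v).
64 (handshake: sum of degrees = 2|E| = 2 x 32 = 64)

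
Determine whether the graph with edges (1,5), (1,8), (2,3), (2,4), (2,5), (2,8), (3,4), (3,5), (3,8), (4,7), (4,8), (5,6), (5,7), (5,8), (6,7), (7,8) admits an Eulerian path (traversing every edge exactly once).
Yes — and in fact it has an Eulerian circuit (the graph is connected and all 8 vertices have even degree)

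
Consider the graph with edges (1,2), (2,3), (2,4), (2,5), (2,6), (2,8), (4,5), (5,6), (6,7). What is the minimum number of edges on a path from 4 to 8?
2 (path: 4 -> 2 -> 8, 2 edges)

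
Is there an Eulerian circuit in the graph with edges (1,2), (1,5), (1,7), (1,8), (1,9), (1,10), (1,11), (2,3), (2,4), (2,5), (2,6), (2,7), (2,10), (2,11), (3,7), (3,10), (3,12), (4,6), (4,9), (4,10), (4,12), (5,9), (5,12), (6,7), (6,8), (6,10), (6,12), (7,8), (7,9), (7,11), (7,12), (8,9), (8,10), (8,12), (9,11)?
No (2 vertices have odd degree: {1, 4}; Eulerian circuit requires 0)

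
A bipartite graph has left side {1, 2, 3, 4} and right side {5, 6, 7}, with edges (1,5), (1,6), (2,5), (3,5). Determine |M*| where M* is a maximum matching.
2 (matching: (1,6), (2,5); upper bound min(|L|,|R|) = min(4,3) = 3)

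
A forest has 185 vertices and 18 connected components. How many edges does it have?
167 (Each of the 18 component trees on V_i vertices has V_i - 1 edges; summing gives V - C = 185 - 18 = 167)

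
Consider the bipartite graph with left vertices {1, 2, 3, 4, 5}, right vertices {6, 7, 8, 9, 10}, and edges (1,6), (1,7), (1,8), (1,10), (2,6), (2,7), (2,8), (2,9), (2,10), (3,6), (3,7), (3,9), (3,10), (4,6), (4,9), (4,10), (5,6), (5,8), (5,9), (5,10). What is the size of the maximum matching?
5 (matching: (1,10), (2,9), (3,7), (4,6), (5,8); upper bound min(|L|,|R|) = min(5,5) = 5)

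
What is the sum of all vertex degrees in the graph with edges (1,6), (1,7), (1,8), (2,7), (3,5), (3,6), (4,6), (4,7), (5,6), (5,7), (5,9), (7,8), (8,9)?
26 (handshake: sum of degrees = 2|E| = 2 x 13 = 26)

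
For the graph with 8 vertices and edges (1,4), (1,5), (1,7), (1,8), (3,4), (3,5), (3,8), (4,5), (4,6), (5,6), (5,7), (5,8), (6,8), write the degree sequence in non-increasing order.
[6, 4, 4, 4, 3, 3, 2, 0] (degrees: deg(1)=4, deg(2)=0, deg(3)=3, deg(4)=4, deg(5)=6, deg(6)=3, deg(7)=2, deg(8)=4)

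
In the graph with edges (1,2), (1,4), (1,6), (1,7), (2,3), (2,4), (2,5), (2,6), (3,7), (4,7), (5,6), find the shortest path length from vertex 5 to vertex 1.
2 (path: 5 -> 2 -> 1, 2 edges)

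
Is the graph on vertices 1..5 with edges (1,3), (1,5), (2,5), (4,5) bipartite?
Yes. Partition: {1, 2, 4}, {3, 5}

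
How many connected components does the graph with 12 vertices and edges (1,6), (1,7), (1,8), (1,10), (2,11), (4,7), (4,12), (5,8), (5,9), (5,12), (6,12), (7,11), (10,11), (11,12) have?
2 (components: {1, 2, 4, 5, 6, 7, 8, 9, 10, 11, 12}, {3})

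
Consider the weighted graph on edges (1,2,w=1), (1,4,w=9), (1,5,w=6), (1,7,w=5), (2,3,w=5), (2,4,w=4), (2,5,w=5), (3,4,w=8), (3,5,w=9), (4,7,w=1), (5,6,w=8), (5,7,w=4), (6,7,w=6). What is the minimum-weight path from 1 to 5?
6 (path: 1 -> 5; weights 6 = 6)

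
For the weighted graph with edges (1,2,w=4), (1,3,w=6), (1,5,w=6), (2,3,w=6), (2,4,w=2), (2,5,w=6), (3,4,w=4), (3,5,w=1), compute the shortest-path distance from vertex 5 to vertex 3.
1 (path: 5 -> 3; weights 1 = 1)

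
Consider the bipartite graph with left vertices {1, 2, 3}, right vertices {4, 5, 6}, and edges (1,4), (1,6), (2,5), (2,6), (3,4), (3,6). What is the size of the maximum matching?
3 (matching: (1,6), (2,5), (3,4); upper bound min(|L|,|R|) = min(3,3) = 3)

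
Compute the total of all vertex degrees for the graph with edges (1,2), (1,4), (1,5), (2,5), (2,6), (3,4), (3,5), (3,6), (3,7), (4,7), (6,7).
22 (handshake: sum of degrees = 2|E| = 2 x 11 = 22)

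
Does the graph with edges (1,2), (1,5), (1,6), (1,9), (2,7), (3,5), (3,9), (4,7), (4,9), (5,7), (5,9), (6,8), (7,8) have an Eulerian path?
Yes — and in fact it has an Eulerian circuit (the graph is connected and all 9 vertices have even degree)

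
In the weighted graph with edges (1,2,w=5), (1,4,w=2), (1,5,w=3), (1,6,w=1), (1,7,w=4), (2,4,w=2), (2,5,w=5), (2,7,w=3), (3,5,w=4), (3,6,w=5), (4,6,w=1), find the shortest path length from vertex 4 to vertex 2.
2 (path: 4 -> 2; weights 2 = 2)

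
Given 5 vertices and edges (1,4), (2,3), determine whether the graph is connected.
No, it has 3 components: {1, 4}, {2, 3}, {5}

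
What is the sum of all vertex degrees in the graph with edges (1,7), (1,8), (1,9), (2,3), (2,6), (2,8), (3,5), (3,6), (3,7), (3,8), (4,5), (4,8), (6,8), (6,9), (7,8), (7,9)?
32 (handshake: sum of degrees = 2|E| = 2 x 16 = 32)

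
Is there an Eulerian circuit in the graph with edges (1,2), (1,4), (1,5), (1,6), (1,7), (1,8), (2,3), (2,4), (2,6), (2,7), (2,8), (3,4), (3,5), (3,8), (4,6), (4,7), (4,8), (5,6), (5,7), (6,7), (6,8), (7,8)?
Yes (the graph is connected and all 8 vertices have even degree)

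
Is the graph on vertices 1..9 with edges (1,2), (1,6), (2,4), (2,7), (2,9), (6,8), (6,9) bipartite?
Yes. Partition: {1, 3, 4, 5, 7, 8, 9}, {2, 6}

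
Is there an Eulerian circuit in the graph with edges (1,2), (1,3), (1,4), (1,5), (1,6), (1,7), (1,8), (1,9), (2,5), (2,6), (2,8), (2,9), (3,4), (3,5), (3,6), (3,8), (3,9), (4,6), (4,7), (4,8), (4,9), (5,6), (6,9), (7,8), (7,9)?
No (2 vertices have odd degree: {2, 8}; Eulerian circuit requires 0)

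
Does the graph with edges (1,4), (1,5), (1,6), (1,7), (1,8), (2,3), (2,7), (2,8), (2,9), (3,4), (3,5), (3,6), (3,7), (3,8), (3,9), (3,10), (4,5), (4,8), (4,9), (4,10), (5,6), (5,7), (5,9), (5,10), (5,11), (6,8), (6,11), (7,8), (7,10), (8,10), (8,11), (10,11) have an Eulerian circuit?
No (2 vertices have odd degree: {1, 6}; Eulerian circuit requires 0)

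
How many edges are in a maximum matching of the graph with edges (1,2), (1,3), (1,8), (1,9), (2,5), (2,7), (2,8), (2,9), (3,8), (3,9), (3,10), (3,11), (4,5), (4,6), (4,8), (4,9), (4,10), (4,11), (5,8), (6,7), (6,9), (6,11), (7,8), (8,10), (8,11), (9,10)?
5 (matching: (1,9), (2,7), (3,8), (4,10), (6,11); upper bound floor(n/2) = floor(11/2) = 5)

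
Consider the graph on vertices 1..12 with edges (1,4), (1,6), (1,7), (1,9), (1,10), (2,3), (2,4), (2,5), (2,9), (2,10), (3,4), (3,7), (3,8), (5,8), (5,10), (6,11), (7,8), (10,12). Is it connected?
Yes (BFS from 1 visits [1, 4, 6, 7, 9, 10, 2, 3, 11, 8, 5, 12] — all 12 vertices reached)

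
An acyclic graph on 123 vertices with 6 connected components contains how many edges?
117 (Each of the 6 component trees on V_i vertices has V_i - 1 edges; summing gives V - C = 123 - 6 = 117)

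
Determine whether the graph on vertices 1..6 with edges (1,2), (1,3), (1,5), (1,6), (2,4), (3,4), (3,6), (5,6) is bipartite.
No (odd cycle of length 3: 3 -> 1 -> 6 -> 3)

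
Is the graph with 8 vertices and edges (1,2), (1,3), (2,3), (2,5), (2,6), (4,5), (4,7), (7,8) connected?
Yes (BFS from 1 visits [1, 2, 3, 5, 6, 4, 7, 8] — all 8 vertices reached)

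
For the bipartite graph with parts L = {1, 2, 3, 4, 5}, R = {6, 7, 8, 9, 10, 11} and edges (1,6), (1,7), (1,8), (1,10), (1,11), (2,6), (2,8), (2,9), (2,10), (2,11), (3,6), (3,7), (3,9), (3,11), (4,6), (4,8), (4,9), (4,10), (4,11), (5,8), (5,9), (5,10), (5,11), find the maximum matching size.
5 (matching: (1,11), (2,10), (3,7), (4,8), (5,9); upper bound min(|L|,|R|) = min(5,6) = 5)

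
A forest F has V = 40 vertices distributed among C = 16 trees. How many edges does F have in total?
24 (Each of the 16 component trees on V_i vertices has V_i - 1 edges; summing gives V - C = 40 - 16 = 24)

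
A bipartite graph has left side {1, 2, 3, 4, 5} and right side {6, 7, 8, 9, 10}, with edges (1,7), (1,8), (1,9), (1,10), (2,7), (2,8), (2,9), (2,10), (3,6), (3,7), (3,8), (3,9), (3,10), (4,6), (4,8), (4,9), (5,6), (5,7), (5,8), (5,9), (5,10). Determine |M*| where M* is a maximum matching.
5 (matching: (1,10), (2,9), (3,8), (4,6), (5,7); upper bound min(|L|,|R|) = min(5,5) = 5)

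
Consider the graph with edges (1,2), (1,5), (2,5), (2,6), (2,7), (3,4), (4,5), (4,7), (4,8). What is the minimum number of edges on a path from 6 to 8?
4 (path: 6 -> 2 -> 5 -> 4 -> 8, 4 edges)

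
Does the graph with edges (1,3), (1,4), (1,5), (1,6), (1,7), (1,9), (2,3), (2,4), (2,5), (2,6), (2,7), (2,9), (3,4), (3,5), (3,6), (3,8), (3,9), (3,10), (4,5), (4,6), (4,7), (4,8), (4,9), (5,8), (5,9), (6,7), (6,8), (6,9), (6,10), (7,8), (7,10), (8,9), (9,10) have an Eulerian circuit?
Yes (the graph is connected and all 10 vertices have even degree)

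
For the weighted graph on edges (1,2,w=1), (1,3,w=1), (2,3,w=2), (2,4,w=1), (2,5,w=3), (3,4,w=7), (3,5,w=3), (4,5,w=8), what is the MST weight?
6 (MST edges: (1,2,w=1), (1,3,w=1), (2,4,w=1), (2,5,w=3); sum of weights 1 + 1 + 1 + 3 = 6)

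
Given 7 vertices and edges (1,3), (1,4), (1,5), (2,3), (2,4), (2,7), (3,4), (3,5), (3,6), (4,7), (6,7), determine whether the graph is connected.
Yes (BFS from 1 visits [1, 3, 4, 5, 2, 6, 7] — all 7 vertices reached)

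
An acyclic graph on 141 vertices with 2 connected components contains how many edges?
139 (Each of the 2 component trees on V_i vertices has V_i - 1 edges; summing gives V - C = 141 - 2 = 139)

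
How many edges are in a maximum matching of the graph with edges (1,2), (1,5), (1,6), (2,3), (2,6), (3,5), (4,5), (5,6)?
3 (matching: (1,6), (2,3), (4,5); upper bound floor(n/2) = floor(6/2) = 3)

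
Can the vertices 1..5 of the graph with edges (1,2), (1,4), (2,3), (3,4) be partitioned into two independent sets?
Yes. Partition: {1, 3, 5}, {2, 4}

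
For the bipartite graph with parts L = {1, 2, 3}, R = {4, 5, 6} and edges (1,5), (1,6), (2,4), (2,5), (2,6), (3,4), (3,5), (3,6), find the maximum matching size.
3 (matching: (1,6), (2,5), (3,4); upper bound min(|L|,|R|) = min(3,3) = 3)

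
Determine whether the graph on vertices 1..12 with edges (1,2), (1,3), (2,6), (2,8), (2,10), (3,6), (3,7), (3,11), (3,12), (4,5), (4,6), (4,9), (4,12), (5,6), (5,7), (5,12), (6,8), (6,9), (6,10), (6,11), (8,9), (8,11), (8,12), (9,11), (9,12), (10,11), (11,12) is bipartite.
No (odd cycle of length 5: 6 -> 3 -> 1 -> 2 -> 10 -> 6)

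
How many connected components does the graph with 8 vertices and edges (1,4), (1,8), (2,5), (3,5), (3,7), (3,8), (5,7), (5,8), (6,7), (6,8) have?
1 (components: {1, 2, 3, 4, 5, 6, 7, 8})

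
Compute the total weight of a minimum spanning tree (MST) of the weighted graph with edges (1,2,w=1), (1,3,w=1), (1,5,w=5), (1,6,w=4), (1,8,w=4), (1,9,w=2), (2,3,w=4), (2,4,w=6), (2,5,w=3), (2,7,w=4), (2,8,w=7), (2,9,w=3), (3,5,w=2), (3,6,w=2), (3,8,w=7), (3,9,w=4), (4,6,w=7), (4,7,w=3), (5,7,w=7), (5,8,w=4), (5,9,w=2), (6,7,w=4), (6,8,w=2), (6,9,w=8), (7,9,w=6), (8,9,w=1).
16 (MST edges: (1,2,w=1), (1,3,w=1), (1,9,w=2), (2,7,w=4), (3,5,w=2), (3,6,w=2), (4,7,w=3), (8,9,w=1); sum of weights 1 + 1 + 2 + 4 + 2 + 2 + 3 + 1 = 16)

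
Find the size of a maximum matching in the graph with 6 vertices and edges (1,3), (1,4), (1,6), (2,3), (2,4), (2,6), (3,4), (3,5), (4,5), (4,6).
3 (matching: (1,6), (2,4), (3,5); upper bound floor(n/2) = floor(6/2) = 3)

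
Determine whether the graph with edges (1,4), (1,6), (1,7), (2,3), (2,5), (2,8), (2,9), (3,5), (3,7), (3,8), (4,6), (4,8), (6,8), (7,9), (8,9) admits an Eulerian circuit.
No (6 vertices have odd degree: {1, 4, 6, 7, 8, 9}; Eulerian circuit requires 0)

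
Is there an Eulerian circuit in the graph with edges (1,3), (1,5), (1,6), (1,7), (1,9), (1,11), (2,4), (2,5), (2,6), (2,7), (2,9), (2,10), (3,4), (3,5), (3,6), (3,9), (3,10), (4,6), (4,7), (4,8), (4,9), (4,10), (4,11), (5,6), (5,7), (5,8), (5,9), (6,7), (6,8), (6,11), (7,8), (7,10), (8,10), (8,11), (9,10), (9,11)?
No (4 vertices have odd degree: {5, 7, 9, 11}; Eulerian circuit requires 0)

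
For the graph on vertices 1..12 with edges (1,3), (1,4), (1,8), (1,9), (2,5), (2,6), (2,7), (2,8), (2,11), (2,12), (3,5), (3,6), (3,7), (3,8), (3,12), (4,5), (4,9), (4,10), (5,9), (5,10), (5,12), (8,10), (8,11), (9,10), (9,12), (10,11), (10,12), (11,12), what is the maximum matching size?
6 (matching: (1,9), (2,7), (3,6), (4,5), (8,11), (10,12); upper bound floor(n/2) = floor(12/2) = 6)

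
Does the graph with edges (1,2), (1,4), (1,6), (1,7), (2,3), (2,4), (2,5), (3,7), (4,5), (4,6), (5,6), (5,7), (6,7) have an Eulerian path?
Yes — and in fact it has an Eulerian circuit (the graph is connected and all 7 vertices have even degree)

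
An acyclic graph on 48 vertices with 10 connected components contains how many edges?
38 (Each of the 10 component trees on V_i vertices has V_i - 1 edges; summing gives V - C = 48 - 10 = 38)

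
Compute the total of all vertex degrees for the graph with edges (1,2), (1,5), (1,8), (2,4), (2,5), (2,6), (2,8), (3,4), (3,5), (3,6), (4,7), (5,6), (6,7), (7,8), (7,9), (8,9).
32 (handshake: sum of degrees = 2|E| = 2 x 16 = 32)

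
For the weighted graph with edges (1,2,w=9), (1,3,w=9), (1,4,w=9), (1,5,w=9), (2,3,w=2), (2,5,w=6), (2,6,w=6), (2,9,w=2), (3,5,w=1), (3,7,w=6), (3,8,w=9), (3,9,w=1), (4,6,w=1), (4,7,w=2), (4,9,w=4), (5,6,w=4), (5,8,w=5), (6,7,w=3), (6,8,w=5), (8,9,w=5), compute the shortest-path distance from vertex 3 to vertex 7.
6 (path: 3 -> 7; weights 6 = 6)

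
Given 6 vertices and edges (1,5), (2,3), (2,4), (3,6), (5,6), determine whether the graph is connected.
Yes (BFS from 1 visits [1, 5, 6, 3, 2, 4] — all 6 vertices reached)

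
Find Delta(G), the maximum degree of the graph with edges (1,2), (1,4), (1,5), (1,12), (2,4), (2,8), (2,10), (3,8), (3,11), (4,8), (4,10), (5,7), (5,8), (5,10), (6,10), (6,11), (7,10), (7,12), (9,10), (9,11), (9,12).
6 (attained at vertex 10)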